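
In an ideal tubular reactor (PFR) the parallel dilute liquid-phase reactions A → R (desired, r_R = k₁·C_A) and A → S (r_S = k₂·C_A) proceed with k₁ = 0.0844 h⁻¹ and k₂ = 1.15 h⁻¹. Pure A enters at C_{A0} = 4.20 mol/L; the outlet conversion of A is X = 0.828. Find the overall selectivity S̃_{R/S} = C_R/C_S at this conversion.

C_A = C_{A0}(1−X) = 0.7224 mol/L.
Both paths are first order in A, so the instantaneous fraction to R is constant: dC_R/d(−C_A) = k₁/(k₁+k₂) = 0.06837.
C_R = 0.06837·(C_{A0}−C_A) = 0.06837×3.478 = 0.238 mol/L.
C_S = (C_{A0}−C_A)−C_R = 3.240 mol/L; S̃_{R/S} = 0.2378/3.240 = 0.0734.

0.0734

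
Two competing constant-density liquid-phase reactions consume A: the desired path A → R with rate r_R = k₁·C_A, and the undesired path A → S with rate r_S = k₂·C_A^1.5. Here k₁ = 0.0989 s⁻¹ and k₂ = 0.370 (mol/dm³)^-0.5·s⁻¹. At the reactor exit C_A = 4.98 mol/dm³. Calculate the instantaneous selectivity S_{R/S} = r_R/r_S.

0.120

S_{R/S} = r_R/r_S = (k₁·C_A)/(k₂·C_A^1.5) = (k₁/k₂)·C_A^-0.5.
= (0.0989×4.980) / (0.370×4.980^1.5) = 0.4925/4.112 = 0.120.
The undesired path is higher order in A, so low C_A (CSTR or dilute feed) favours R.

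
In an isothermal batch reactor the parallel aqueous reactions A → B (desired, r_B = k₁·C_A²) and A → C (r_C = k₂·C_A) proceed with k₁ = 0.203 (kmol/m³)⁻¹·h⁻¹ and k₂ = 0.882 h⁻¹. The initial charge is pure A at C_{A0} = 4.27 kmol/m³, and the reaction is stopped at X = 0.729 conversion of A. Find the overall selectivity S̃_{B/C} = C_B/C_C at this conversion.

C_A = C_{A0}(1−X) = 1.157 kmol/m³.
Along a PFR/batch, dC_C/dC_A = −r_C/(r_B+r_C) = −k₂/(k₂+k₁·C_A).
Integrating from C_{A0} to C_A: C_C = (0.882/0.203)·ln[(0.882+0.203·4.27)/(0.882+0.203·1.16)] = 4.345·ln(1.749/1.117) = 1.948 kmol/m³.
Then C_B = (C_{A0}−C_A) − C_C = 3.113 − 1.948 = 1.165 kmol/m³.
S̃_{B/C} = C_B/C_C = 1.165/1.948 = 0.598.

0.598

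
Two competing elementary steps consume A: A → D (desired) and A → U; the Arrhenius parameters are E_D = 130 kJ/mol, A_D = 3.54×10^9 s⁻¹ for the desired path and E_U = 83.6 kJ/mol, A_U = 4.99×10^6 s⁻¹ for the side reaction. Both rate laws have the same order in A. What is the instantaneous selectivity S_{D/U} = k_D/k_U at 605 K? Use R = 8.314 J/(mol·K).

With equal orders, S_{D/U} = k_D/k_U = (A_D/A_U)·exp[(E_U−E_D)/(RT)].
(E_U−E_D)/(RT) = (83.6−130)×10³/(8.314×605) = -46400/5030 = -9.225.
k_D/k_U = (3.54×10^9/4.99×10^6)·exp(-9.225) = 709.4 × 9.857×10^-5 = 0.0699.

0.0699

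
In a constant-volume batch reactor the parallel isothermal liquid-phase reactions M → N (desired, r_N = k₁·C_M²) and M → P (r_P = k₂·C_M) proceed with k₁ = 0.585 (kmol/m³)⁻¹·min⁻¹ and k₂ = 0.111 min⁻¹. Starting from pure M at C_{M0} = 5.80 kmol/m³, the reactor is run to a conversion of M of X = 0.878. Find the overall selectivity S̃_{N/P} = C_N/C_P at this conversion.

13.1

C_M = C_{M0}(1−X) = 0.7076 kmol/m³.
Along a PFR/batch, dC_P/dC_M = −r_P/(r_N+r_P) = −k₂/(k₂+k₁·C_M).
Integrating from C_{M0} to C_M: C_P = (0.111/0.585)·ln[(0.111+0.585·5.80)/(0.111+0.585·0.708)] = 0.1897·ln(3.504/0.5249) = 0.3602 kmol/m³.
Then C_N = (C_{M0}−C_M) − C_P = 5.092 − 0.3602 = 4.732 kmol/m³.
S̃_{N/P} = C_N/C_P = 4.732/0.3602 = 13.1.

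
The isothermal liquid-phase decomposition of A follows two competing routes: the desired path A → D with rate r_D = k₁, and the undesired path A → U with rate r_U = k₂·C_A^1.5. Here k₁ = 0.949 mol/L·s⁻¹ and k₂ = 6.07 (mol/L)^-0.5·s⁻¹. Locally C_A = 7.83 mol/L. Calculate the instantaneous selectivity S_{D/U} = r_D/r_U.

0.00714

S_{D/U} = r_D/r_U = (k₁)/(k₂·C_A^1.5) = (k₁/k₂)·C_A^-1.5.
= (0.949) / (6.07×7.830^1.5) = 0.9490/133.0 = 0.00714.
The undesired path is higher order in A, so low C_A (CSTR or dilute feed) favours D.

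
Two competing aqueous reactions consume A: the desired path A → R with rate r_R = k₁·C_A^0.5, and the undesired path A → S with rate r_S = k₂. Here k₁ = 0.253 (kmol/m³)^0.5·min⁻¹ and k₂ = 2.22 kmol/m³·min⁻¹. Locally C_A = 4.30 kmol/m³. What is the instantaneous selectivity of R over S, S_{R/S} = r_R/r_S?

0.236

S_{R/S} = r_R/r_S = (k₁·C_A^0.5)/(k₂) = (k₁/k₂)·C_A^0.5.
= (0.253×4.300^0.5) / (2.22) = 0.5246/2.220 = 0.236.
Since the desired path is higher order in A, keeping C_A high (PFR or concentrated feed) favours R.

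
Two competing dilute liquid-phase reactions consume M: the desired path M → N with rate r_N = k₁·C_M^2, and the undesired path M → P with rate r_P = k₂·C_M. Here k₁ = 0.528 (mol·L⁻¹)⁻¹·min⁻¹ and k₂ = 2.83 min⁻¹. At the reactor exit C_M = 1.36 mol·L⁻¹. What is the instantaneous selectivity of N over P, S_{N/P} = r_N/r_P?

S_{N/P} = r_N/r_P = (k₁·C_M^2)/(k₂·C_M) = (k₁/k₂)·C_M.
= (0.528×1.360^2) / (2.83×1.360) = 0.9766/3.849 = 0.254.
Since the desired path is higher order in M, keeping C_M high (PFR or concentrated feed) favours N.

0.254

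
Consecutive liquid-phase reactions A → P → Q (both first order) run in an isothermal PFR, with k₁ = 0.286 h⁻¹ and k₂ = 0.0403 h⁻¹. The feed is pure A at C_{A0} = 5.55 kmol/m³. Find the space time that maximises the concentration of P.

For first-order series the maximum of C_P occurs at τ_opt = ln(k₂/k₁)/(k₂−k₁).
= ln(0.0403/0.286)/(0.0403−0.286) = ln(0.1409)/-0.2457 = -1.960/-0.2457 = 7.98 h.

7.98 h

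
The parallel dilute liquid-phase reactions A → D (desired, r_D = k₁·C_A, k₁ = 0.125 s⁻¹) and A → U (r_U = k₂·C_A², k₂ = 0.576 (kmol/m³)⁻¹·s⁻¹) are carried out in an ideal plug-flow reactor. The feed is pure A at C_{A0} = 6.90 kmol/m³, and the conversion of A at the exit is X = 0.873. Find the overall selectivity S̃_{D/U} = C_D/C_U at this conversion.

C_A = C_{A0}(1−X) = 0.8763 kmol/m³.
Along a PFR/batch, dC_D/dC_A = −r_D/(r_D+r_U) = −k₁/(k₁+k₂·C_A).
Integrating from C_{A0} to C_A: C_D = (0.125/0.576)·ln[(0.125+0.576·6.90)/(0.125+0.576·0.876)] = 0.2170·ln(4.099/0.6297) = 0.4065 kmol/m³.
C_U = (C_{A0}−C_A)−C_D = 5.617 kmol/m³; S̃_{D/U} = 0.4065/5.617 = 0.0724.

0.0724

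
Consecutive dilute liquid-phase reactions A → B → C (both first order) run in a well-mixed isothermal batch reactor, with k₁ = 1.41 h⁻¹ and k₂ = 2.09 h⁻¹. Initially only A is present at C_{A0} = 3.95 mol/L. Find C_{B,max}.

1.18 mol/L

Evaluating C_B at t_opt = ln(k₂/k₁)/(k₂−k₁) gives C_{B,max}/C_{A0} = (k₁/k₂)^[k₂/(k₂−k₁)].
= (1.41/2.09)^(2.09/(2.09−1.41)) = (0.6746)^(3.074) = 0.2983.
C_{B,max} = 0.2983×3.95 = 1.18 mol/L.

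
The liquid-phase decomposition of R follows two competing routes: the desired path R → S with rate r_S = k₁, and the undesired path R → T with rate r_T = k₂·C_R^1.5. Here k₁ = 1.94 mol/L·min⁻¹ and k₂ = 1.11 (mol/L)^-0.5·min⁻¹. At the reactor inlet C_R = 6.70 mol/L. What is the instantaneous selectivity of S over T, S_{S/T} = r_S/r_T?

S_{S/T} = r_S/r_T = (k₁)/(k₂·C_R^1.5) = (k₁/k₂)·C_R^-1.5.
= (1.94) / (1.11×6.700^1.5) = 1.940/19.25 = 0.101.
The undesired path is higher order in R, so low C_R (CSTR or dilute feed) favours S.

0.101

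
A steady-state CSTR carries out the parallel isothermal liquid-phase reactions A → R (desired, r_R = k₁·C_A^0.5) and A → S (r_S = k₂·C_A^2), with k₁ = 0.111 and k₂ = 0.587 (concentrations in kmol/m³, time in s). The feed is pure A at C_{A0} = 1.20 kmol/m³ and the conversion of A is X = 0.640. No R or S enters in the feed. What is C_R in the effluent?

Exit C_A = C_{A0}(1−X) = 1.20×0.360 = 0.4320 kmol/m³.
Rates in a CSTR are evaluated at the outlet concentration: r_R = 0.111×0.4320^0.5 = 0.07296, r_S = 0.587×0.4320^2 = 0.1095.
Fraction of consumed A going to R: r_R/(r_R+r_S) = 0.3998.
C_R = 0.3998·C_{A0}·X = 0.3998×1.20×0.640 = 0.307 kmol/m³.

0.307 kmol/m³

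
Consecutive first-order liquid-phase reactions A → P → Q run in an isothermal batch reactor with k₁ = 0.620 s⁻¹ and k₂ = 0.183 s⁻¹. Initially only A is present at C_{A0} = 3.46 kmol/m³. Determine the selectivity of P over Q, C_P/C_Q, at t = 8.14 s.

0.455

For first-order series with pure A initially, C_P(t) = k₁C_{A0}/(k₂−k₁)·(e^(−k₁t) − e^(−k₂t)).
e^(−k₁t) = e^(−0.620×8.14) = e^(−5.047) = 0.006430; e^(−k₂t) = e^(−1.490) = 0.2255.
C_P = 0.620×3.46/(0.183−0.620) × (0.006430−0.2255) = (-4.909)×(-0.2190) = 1.075 kmol/m³.
C_A = C_{A0}e^(−k₁t) = 0.02225 kmol/m³, so C_Q = C_{A0}−C_A−C_P = 2.363 kmol/m³; C_P/C_Q = 0.455.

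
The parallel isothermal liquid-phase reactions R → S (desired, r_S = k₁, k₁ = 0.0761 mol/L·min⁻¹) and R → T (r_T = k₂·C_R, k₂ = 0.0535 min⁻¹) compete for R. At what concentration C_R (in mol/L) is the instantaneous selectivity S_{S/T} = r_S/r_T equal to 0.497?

2.86 mol/L

S_{S/T} = (k₁/k₂)·C_R⁻¹ ⇒ C_R = (S·k₂/k₁)^(-1).
= (0.497×0.0535/0.0761)^(-1) = (0.3494)^(-1) = 2.86 mol/L.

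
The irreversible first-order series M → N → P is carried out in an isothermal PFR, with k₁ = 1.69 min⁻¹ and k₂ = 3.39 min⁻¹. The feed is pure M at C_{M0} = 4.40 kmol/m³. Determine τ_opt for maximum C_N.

Setting dC_N/dτ = 0 gives τ_opt = ln(k₂/k₁)/(k₂−k₁).
= ln(3.39/1.69)/(3.39−1.69) = ln(2.006)/1.700 = 0.6961/1.700 = 0.409 min.

0.409 min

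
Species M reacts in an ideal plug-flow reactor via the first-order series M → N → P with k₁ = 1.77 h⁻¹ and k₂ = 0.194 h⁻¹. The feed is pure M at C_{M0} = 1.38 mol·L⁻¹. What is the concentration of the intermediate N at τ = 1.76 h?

1.03 mol·L⁻¹

Solving the coupled first-order balances gives C_N(τ) = [k₁/(k₂−k₁)]·C_{M0}·(e^(−k₁τ) − e^(−k₂τ)).
e^(−k₁τ) = e^(−1.77×1.76) = e^(−3.115) = 0.04437; e^(−k₂τ) = e^(−0.3414) = 0.7107.
C_N = 1.77×1.38/(0.194−1.77) × (0.04437−0.7107) = (-1.550)×(-0.6664) = 1.033 mol·L⁻¹.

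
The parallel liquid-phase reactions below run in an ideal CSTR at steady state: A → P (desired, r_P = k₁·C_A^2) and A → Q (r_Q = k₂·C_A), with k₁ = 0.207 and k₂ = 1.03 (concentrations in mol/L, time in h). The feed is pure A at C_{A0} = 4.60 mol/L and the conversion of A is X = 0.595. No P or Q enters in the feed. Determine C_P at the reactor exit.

Exit C_A = C_{A0}(1−X) = 4.60×0.405 = 1.863 mol/L.
A CSTR operates uniformly at the exit composition, giving r_P = 0.7184 and r_Q = 1.919 (each k·C_A^n at C_A = 1.863).
Fraction of consumed A going to P: r_P/(r_P+r_Q) = 0.2724.
C_P = 0.2724·C_{A0}·X = 0.2724×4.60×0.595 = 0.746 mol/L.

0.746 mol/L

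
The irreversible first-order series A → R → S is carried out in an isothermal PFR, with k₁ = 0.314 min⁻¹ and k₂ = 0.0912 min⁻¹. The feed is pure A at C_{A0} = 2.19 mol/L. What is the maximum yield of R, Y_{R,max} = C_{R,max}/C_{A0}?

At the optimum, C_{R,max}/C_{A0} = (k₁/k₂)^[k₂/(k₂−k₁)].
= (0.314/0.0912)^(0.0912/(0.0912−0.314)) = (3.443)^(-0.4093) = 0.6029.

0.603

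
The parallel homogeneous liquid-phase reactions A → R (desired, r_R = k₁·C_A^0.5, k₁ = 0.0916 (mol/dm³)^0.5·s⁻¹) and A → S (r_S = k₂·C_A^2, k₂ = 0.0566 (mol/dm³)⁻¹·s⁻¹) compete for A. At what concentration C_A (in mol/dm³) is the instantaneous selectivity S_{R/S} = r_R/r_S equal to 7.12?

0.372 mol/dm³

S_{R/S} = (k₁/k₂)·C_A^-1.5 ⇒ C_A = (S·k₂/k₁)^(1/(-1.5)).
= (7.12×0.0566/0.0916)^(-0.6667) = (4.399)^(-0.6667) = 0.372 mol/dm³.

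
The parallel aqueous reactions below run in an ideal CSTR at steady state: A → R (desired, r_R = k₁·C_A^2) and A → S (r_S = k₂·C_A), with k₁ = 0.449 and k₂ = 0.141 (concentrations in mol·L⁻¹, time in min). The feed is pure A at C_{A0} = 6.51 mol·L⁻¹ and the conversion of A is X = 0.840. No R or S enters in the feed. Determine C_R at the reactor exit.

Exit C_A = C_{A0}(1−X) = 6.51×0.160 = 1.042 mol·L⁻¹.
A CSTR operates uniformly at the exit composition, giving r_R = 0.4871 and r_S = 0.1469 (each k·C_A^n at C_A = 1.042).
Fraction of consumed A going to R: r_R/(r_R+r_S) = 0.7684.
C_R = 0.7684·C_{A0}·X = 0.7684×6.51×0.840 = 4.20 mol·L⁻¹.

4.20 mol·L⁻¹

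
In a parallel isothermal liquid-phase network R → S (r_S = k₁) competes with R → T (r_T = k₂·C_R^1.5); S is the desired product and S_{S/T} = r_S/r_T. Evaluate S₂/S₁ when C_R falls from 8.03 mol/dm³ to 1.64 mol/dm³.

S_{S/T} = (k₁/k₂)·C_R^-1.5, so S₂/S₁ = (C_{R,2}/C_{R,1})^-1.5.
= (1.64/8.03)^(-1.5) = (0.2042)^(-1.5) = 10.8.
Selectivity toward S rises as C_R falls — low-concentration operation is favoured.

10.8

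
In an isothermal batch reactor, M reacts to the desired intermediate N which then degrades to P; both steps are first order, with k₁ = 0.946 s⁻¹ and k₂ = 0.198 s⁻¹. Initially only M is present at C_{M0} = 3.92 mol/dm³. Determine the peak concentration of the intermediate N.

2.59 mol/dm³

Evaluating C_N at t_opt = ln(k₂/k₁)/(k₂−k₁) gives C_{N,max}/C_{M0} = (k₁/k₂)^[k₂/(k₂−k₁)].
= (0.946/0.198)^(0.198/(0.198−0.946)) = (4.778)^(-0.2647) = 0.6610.
C_{N,max} = 0.6610×3.92 = 2.59 mol/dm³.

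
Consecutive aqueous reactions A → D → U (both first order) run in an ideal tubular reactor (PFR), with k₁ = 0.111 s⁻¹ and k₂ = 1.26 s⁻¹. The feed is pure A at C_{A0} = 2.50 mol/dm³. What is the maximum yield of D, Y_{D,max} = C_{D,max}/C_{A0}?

Evaluating C_D at τ_opt = ln(k₂/k₁)/(k₂−k₁) gives C_{D,max}/C_{A0} = (k₁/k₂)^[k₂/(k₂−k₁)].
= (0.111/1.26)^(1.26/(1.26−0.111)) = (0.08810)^(1.097) = 0.06967.

0.0697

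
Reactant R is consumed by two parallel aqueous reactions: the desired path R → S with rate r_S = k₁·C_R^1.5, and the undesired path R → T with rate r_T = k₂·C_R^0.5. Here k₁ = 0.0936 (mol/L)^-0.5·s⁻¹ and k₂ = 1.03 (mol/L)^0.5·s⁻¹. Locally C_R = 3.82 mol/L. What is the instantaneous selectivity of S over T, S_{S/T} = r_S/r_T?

0.347

S_{S/T} = r_S/r_T = (k₁·C_R^1.5)/(k₂·C_R^0.5) = (k₁/k₂)·C_R.
= (0.0936×3.820^1.5) / (1.03×3.820^0.5) = 0.6988/2.013 = 0.347.
Since the desired path is higher order in R, keeping C_R high (PFR or concentrated feed) favours S.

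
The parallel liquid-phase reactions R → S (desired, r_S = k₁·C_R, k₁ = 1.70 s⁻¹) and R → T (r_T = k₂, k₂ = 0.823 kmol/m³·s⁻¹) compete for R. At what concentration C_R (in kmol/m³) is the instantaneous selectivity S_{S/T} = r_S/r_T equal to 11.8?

S_{S/T} = (k₁/k₂)·C_R ⇒ C_R = S·k₂/k₁.
= 11.8×0.823/1.70 = 5.71 kmol/m³.

5.71 kmol/m³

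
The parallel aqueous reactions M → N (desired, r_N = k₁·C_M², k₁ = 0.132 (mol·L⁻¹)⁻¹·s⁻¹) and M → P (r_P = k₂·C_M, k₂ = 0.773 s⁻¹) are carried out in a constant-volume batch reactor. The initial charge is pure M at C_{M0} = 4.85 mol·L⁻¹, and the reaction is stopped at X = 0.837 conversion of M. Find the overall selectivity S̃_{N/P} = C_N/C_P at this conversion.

0.454

C_M = C_{M0}(1−X) = 0.7906 mol·L⁻¹.
Along a PFR/batch, dC_P/dC_M = −r_P/(r_N+r_P) = −k₂/(k₂+k₁·C_M).
Integrating from C_{M0} to C_M: C_P = (0.773/0.132)·ln[(0.773+0.132·4.85)/(0.773+0.132·0.791)] = 5.856·ln(1.413/0.8774) = 2.792 mol·L⁻¹.
Then C_N = (C_{M0}−C_M) − C_P = 4.059 − 2.792 = 1.268 mol·L⁻¹.
S̃_{N/P} = C_N/C_P = 1.268/2.792 = 0.454.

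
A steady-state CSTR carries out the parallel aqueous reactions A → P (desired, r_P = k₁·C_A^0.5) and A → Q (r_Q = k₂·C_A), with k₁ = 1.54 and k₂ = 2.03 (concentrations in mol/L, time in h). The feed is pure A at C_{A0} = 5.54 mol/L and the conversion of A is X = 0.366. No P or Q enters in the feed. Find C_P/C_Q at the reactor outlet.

Exit C_A = C_{A0}(1−X) = 5.54×0.634 = 3.512 mol/L.
Rates in a CSTR are evaluated at the outlet concentration: r_P = 1.54×3.512^0.5 = 2.886, r_Q = 2.03×3.512 = 7.130.
Overall selectivity = C_P/C_Q = r_Pτ/(r_Qτ) = r_P/r_Q = 0.405.

0.405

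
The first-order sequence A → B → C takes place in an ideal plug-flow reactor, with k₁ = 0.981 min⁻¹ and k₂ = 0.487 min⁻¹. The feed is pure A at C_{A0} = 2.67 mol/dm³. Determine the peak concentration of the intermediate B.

For a first-order series the maximum intermediate yield is C_{B,max}/C_{A0} = (k₁/k₂)^[k₂/(k₂−k₁)].
= (0.981/0.487)^(0.487/(0.487−0.981)) = (2.014)^(-0.9858) = 0.5014.
C_{B,max} = 0.5014×2.67 = 1.34 mol/dm³.

1.34 mol/dm³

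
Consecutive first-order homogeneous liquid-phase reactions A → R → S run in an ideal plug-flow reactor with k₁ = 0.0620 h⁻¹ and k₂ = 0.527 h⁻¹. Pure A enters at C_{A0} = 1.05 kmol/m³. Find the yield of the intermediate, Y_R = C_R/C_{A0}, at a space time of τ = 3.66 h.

0.0869

For first-order series with pure A initially, C_R(τ) = k₁C_{A0}/(k₂−k₁)·(e^(−k₁τ) − e^(−k₂τ)).
e^(−k₁τ) = e^(−0.0620×3.66) = e^(−0.2269) = 0.7970; e^(−k₂τ) = e^(−1.929) = 0.1453.
C_R = 0.0620×1.05/(0.527−0.0620) × (0.7970−0.1453) = 0.1400×0.6517 = 0.09123 kmol/m³.
Y_R = C_R/C_{A0} = 0.09123/1.05 = 0.0869.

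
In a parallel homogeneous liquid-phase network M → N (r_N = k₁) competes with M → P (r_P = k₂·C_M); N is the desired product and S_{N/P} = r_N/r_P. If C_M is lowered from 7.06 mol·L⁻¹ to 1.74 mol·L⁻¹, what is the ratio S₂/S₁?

4.06

S_{N/P} = (k₁/k₂)·C_M⁻¹, so S₂/S₁ = (C_{M,2}/C_{M,1})⁻¹.
= 7.06/1.74 = 4.06.
Selectivity toward N rises as C_M falls — low-concentration operation is favoured.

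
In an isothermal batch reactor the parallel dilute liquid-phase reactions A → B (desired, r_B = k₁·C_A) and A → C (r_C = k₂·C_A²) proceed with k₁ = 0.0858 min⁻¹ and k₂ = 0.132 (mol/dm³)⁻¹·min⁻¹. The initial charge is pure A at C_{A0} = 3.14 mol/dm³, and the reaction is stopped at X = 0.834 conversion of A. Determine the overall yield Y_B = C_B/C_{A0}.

C_A = C_{A0}(1−X) = 0.5212 mol/dm³.
Along a PFR/batch, dC_B/dC_A = −r_B/(r_B+r_C) = −k₁/(k₁+k₂·C_A).
Integrating from C_{A0} to C_A: C_B = (0.0858/0.132)·ln[(0.0858+0.132·3.14)/(0.0858+0.132·0.521)] = 0.6500·ln(0.5003/0.1546) = 0.7633 mol/dm³.
Y_B = C_B/C_{A0} = 0.7633/3.14 = 0.243.

0.243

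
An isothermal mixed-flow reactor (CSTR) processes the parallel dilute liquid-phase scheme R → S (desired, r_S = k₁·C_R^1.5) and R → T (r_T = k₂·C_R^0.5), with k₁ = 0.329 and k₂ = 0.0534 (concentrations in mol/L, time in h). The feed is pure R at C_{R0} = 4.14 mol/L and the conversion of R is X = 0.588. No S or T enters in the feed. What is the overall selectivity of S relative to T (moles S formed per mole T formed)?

Exit C_R = C_{R0}(1−X) = 4.14×0.412 = 1.706 mol/L.
Rates in a CSTR are evaluated at the outlet concentration: r_S = 0.329×1.706^1.5 = 0.7329, r_T = 0.0534×1.706^0.5 = 0.06974.
Overall selectivity = C_S/C_T = r_Sτ/(r_Tτ) = r_S/r_T = 10.5.

10.5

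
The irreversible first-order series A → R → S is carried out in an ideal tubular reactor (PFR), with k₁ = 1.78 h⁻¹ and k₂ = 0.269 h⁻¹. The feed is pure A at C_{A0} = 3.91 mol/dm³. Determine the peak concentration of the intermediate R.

2.79 mol/dm³

At the optimum, C_{R,max}/C_{A0} = (k₁/k₂)^[k₂/(k₂−k₁)].
= (1.78/0.269)^(0.269/(0.269−1.78)) = (6.617)^(-0.1780) = 0.7143.
C_{R,max} = 0.7143×3.91 = 2.79 mol/dm³.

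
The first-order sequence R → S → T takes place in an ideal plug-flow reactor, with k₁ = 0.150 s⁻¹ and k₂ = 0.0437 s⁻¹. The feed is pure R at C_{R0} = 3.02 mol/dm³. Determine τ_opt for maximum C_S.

11.6 s

For first-order series the maximum of C_S occurs at τ_opt = ln(k₂/k₁)/(k₂−k₁).
= ln(0.0437/0.150)/(0.0437−0.150) = ln(0.2913)/-0.1063 = -1.233/-0.1063 = 11.6 s.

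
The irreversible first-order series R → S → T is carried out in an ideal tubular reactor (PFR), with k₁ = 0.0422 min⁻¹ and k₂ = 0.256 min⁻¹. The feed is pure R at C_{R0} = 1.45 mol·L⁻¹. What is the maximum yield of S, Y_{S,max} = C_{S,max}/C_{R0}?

0.115

At the optimum, C_{S,max}/C_{R0} = (k₁/k₂)^[k₂/(k₂−k₁)].
= (0.0422/0.256)^(0.256/(0.256−0.0422)) = (0.1648)^(1.197) = 0.1155.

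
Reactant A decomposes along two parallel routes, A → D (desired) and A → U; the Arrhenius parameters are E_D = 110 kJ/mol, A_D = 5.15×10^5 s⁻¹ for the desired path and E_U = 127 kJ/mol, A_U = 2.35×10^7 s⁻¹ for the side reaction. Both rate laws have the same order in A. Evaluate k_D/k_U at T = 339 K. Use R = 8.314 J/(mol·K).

9.13

With equal orders, S_{D/U} = k_D/k_U = (A_D/A_U)·exp[(E_U−E_D)/(RT)].
(E_U−E_D)/(RT) = (127−110)×10³/(8.314×339) = 17000/2818 = 6.032.
k_D/k_U = (5.15×10^5/2.35×10^7)·exp(6.032) = 0.02191 × 416.4 = 9.13.
Since E_D < E_U, lowering the temperature improves selectivity toward D.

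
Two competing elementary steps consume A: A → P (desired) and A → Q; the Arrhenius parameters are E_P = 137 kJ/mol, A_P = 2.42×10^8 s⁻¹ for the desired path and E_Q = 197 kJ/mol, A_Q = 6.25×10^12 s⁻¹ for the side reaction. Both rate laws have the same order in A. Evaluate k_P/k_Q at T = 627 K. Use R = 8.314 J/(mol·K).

3.86

Since both paths have the same order in A, the concentration cancels and S_{P/Q} = k_P/k_Q = (A_P/A_Q)·exp[(E_Q−E_P)/(RT)].
(E_Q−E_P)/(RT) = (197−137)×10³/(8.314×627) = 60000/5213 = 11.51.
k_P/k_Q = (2.42×10^8/6.25×10^12)·exp(11.51) = 3.872×10^-5 × 99704 = 3.86.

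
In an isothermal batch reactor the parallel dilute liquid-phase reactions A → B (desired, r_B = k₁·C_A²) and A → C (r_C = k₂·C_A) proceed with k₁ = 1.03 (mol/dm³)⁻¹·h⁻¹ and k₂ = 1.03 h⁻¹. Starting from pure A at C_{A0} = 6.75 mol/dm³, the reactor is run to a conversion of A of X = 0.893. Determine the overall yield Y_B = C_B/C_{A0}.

C_A = C_{A0}(1−X) = 0.7222 mol/dm³.
Along a PFR/batch, dC_C/dC_A = −r_C/(r_B+r_C) = −k₂/(k₂+k₁·C_A).
Integrating from C_{A0} to C_A: C_C = (1.03/1.03)·ln[(1.03+1.03·6.75)/(1.03+1.03·0.722)] = 1.000·ln(7.983/1.774) = 1.504 mol/dm³.
Then C_B = (C_{A0}−C_A) − C_C = 6.028 − 1.504 = 4.524 mol/dm³.
Y_B = C_B/C_{A0} = 4.524/6.75 = 0.670.

0.670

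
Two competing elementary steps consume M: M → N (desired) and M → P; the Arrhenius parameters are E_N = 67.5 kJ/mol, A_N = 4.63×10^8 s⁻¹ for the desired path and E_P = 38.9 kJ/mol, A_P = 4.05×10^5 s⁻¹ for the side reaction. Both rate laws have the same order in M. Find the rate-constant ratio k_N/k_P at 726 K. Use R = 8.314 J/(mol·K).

10.0

With equal orders, S_{N/P} = k_N/k_P = (A_N/A_P)·exp[(E_P−E_N)/(RT)].
(E_P−E_N)/(RT) = (38.9−67.5)×10³/(8.314×726) = -28600/6036 = -4.738.
k_N/k_P = (4.63×10^8/4.05×10^5)·exp(-4.738) = 1143 × 0.008754 = 10.0.
Since E_N > E_P, raising the temperature improves selectivity toward N.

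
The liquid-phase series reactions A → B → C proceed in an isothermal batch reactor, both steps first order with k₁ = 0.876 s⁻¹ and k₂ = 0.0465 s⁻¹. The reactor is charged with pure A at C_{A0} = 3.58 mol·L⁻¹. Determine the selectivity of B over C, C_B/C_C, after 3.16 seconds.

9.21

Solving the coupled first-order balances gives C_B(t) = [k₁/(k₂−k₁)]·C_{A0}·(e^(−k₁t) − e^(−k₂t)).
e^(−k₁t) = e^(−0.876×3.16) = e^(−2.768) = 0.06278; e^(−k₂t) = e^(−0.1469) = 0.8633.
C_B = 0.876×3.58/(0.0465−0.876) × (0.06278−0.8633) = (-3.781)×(-0.8006) = 3.027 mol·L⁻¹.
C_A = C_{A0}e^(−k₁t) = 0.2247 mol·L⁻¹, so C_C = C_{A0}−C_A−C_B = 0.3286 mol·L⁻¹; C_B/C_C = 9.21.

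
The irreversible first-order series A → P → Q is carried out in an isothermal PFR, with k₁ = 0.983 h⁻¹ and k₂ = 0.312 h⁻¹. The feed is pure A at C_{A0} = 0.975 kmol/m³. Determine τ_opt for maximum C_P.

The intermediate peaks when r₁ = r₂, i.e. k₁e^(−k₁τ) = k₂e^(−k₂τ), giving τ_opt = ln(k₂/k₁)/(k₂−k₁).
= ln(0.312/0.983)/(0.312−0.983) = ln(0.3174)/-0.6710 = -1.148/-0.6710 = 1.71 h.

1.71 h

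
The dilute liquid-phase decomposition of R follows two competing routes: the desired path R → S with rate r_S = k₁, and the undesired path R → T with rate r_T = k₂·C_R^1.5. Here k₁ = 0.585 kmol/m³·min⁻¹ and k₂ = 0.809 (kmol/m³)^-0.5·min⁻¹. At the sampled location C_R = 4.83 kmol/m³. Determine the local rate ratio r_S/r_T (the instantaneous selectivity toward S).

0.0681

S_{S/T} = r_S/r_T = (k₁)/(k₂·C_R^1.5) = (k₁/k₂)·C_R^-1.5.
= (0.585) / (0.809×4.830^1.5) = 0.5850/8.588 = 0.0681.
The undesired path is higher order in R, so low C_R (CSTR or dilute feed) favours S.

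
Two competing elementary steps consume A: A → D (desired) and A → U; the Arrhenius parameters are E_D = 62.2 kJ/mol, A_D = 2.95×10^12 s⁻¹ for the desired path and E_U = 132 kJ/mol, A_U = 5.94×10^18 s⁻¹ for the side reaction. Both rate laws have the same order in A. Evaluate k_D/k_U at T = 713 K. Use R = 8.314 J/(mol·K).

0.0645

k_D/k_U = (A_D/A_U)·exp[−(E_D−E_U)/(RT)] = (A_D/A_U)·exp[(E_U−E_D)/(RT)].
(E_U−E_D)/(RT) = (132−62.2)×10³/(8.314×713) = 69800/5928 = 11.77.
k_D/k_U = (2.95×10^12/5.94×10^18)·exp(11.77) = 4.966×10^-7 × 1.299×10^5 = 0.0645.
Since E_D < E_U, lowering the temperature improves selectivity toward D.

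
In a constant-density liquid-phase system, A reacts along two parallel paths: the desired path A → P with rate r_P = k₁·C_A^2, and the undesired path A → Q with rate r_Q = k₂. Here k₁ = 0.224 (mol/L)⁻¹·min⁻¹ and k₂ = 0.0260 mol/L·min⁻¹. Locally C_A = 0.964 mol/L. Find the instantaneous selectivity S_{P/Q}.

S_{P/Q} = r_P/r_Q = (k₁·C_A^2)/(k₂) = (k₁/k₂)·C_A^2.
= (0.224×0.9640^2) / (0.0260) = 0.2082/0.02600 = 8.01.

8.01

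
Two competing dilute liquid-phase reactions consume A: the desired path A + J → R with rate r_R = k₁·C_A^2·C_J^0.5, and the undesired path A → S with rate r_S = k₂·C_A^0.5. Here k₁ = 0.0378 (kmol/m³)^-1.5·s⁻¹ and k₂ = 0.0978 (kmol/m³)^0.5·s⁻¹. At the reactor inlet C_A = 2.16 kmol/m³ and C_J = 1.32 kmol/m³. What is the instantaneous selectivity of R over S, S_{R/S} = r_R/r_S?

S_{R/S} = r_R/r_S = (k₁·C_A^2·C_J^0.5)/(k₂·C_A^0.5) = (k₁/k₂)·C_A^1.5·C_J^0.5.
= (0.0378×2.160^2×1.320^0.5) / (0.0978×2.160^0.5) = 0.2026/0.1437 = 1.41.
Since the desired path is higher order in A, keeping C_A high (PFR or concentrated feed) favours R.

1.41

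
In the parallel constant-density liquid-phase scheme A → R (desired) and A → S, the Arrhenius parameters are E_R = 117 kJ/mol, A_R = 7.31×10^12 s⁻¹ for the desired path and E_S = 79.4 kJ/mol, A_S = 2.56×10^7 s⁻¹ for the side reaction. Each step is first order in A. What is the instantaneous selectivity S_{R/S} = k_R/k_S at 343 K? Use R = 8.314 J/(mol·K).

0.536

Since both paths have the same order in A, the concentration cancels and S_{R/S} = k_R/k_S = (A_R/A_S)·exp[(E_S−E_R)/(RT)].
(E_S−E_R)/(RT) = (79.4−117)×10³/(8.314×343) = -37600/2852 = -13.19.
k_R/k_S = (7.31×10^12/2.56×10^7)·exp(-13.19) = 2.855×10^5 × 1.878×10^-6 = 0.536.
Since E_R > E_S, raising the temperature improves selectivity toward R.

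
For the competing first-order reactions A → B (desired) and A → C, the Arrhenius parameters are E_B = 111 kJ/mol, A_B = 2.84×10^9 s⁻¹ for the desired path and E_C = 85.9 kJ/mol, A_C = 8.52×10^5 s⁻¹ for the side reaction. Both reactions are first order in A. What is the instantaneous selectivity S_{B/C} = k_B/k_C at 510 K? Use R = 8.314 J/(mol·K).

8.95

Since both paths have the same order in A, the concentration cancels and S_{B/C} = k_B/k_C = (A_B/A_C)·exp[(E_C−E_B)/(RT)].
(E_C−E_B)/(RT) = (85.9−111)×10³/(8.314×510) = -25100/4240 = -5.920.
k_B/k_C = (2.84×10^9/8.52×10^5)·exp(-5.920) = 3333 × 0.002686 = 8.95.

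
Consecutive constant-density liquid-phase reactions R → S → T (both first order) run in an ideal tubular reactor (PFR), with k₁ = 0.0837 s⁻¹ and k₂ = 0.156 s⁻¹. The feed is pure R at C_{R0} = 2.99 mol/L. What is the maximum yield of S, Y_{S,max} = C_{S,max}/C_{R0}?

At the optimum, C_{S,max}/C_{R0} = (k₁/k₂)^[k₂/(k₂−k₁)].
= (0.0837/0.156)^(0.156/(0.156−0.0837)) = (0.5365)^(2.158) = 0.2610.

0.261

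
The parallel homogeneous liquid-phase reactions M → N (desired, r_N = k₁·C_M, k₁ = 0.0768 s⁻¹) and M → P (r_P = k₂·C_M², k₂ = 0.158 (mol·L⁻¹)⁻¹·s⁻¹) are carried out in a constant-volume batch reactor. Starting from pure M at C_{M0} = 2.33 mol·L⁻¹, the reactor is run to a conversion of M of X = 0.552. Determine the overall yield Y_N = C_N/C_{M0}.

0.127

C_M = C_{M0}(1−X) = 1.044 mol·L⁻¹.
Along a PFR/batch, dC_N/dC_M = −r_N/(r_N+r_P) = −k₁/(k₁+k₂·C_M).
Integrating from C_{M0} to C_M: C_N = (0.0768/0.158)·ln[(0.0768+0.158·2.33)/(0.0768+0.158·1.04)] = 0.4861·ln(0.4449/0.2417) = 0.2966 mol·L⁻¹.
Y_N = C_N/C_{M0} = 0.2966/2.33 = 0.127.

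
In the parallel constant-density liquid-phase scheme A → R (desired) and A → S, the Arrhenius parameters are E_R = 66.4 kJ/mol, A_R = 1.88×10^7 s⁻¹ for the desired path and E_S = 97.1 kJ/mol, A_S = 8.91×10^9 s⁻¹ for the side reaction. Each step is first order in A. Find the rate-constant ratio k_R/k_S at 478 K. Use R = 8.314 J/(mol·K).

Since both paths have the same order in A, the concentration cancels and S_{R/S} = k_R/k_S = (A_R/A_S)·exp[(E_S−E_R)/(RT)].
(E_S−E_R)/(RT) = (97.1−66.4)×10³/(8.314×478) = 30700/3974 = 7.725.
k_R/k_S = (1.88×10^7/8.91×10^9)·exp(7.725) = 0.002110 × 2264 = 4.78.
Since E_R < E_S, lowering the temperature improves selectivity toward R.

4.78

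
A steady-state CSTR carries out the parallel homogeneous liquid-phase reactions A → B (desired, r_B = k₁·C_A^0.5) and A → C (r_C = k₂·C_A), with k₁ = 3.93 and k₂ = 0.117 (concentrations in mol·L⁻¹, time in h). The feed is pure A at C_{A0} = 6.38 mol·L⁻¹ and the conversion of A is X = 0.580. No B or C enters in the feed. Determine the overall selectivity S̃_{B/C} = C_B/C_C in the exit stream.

Exit C_A = C_{A0}(1−X) = 6.38×0.420 = 2.680 mol·L⁻¹.
A CSTR operates uniformly at the exit composition, giving r_B = 6.433 and r_C = 0.3135 (each k·C_A^n at C_A = 2.680).
Overall selectivity = C_B/C_C = r_Bτ/(r_Cτ) = r_B/r_C = 20.5.

20.5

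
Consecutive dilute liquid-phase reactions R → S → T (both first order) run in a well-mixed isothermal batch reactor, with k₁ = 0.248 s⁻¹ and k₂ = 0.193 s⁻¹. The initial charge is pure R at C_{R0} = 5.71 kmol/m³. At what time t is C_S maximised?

4.56 s

Setting dC_S/dt = 0 gives t_opt = ln(k₂/k₁)/(k₂−k₁).
= ln(0.193/0.248)/(0.193−0.248) = ln(0.7782)/-0.05500 = -0.2507/-0.05500 = 4.56 s.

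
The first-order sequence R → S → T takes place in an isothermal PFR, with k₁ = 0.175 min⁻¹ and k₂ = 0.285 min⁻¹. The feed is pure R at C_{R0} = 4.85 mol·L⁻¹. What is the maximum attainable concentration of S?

Evaluating C_S at τ_opt = ln(k₂/k₁)/(k₂−k₁) gives C_{S,max}/C_{R0} = (k₁/k₂)^[k₂/(k₂−k₁)].
= (0.175/0.285)^(0.285/(0.285−0.175)) = (0.6140)^(2.591) = 0.2826.
C_{S,max} = 0.2826×4.85 = 1.37 mol·L⁻¹.

1.37 mol·L⁻¹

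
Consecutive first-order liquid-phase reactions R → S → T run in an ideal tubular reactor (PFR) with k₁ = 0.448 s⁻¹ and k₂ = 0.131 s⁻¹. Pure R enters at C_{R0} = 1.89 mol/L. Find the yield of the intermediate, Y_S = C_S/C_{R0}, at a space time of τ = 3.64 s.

0.601

The intermediate concentration in a first-order A→B→C sequence is C_S = k₁C_{R0}(e^(−k₁τ) − e^(−k₂τ))/(k₂−k₁).
e^(−k₁τ) = e^(−0.448×3.64) = e^(−1.631) = 0.1958; e^(−k₂τ) = e^(−0.4768) = 0.6207.
C_S = 0.448×1.89/(0.131−0.448) × (0.1958−0.6207) = (-2.671)×(-0.4250) = 1.135 mol/L.
Y_S = C_S/C_{R0} = 1.135/1.89 = 0.601.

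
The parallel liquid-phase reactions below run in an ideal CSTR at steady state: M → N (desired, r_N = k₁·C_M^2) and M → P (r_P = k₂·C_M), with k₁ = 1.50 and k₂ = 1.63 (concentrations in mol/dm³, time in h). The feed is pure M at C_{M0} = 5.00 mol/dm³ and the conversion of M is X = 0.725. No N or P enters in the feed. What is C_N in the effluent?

Exit C_M = C_{M0}(1−X) = 5.00×0.275 = 1.375 mol/dm³.
In a CSTR the entire volume is at exit conditions, so r_N = 1.50×1.375^2 = 2.836 and r_P = 1.63×1.375 = 2.241.
Fraction of consumed M going to N: r_N/(r_N+r_P) = 0.5586.
C_N = 0.5586·C_{M0}·X = 0.5586×5.00×0.725 = 2.02 mol/dm³.

2.02 mol/dm³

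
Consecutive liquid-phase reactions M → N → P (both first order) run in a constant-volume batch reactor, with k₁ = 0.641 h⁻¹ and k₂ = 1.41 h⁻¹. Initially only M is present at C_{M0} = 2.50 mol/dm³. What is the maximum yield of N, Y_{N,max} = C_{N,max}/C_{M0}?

0.236

For a first-order series the maximum intermediate yield is C_{N,max}/C_{M0} = (k₁/k₂)^[k₂/(k₂−k₁)].
= (0.641/1.41)^(1.41/(1.41−0.641)) = (0.4546)^(1.834) = 0.2356.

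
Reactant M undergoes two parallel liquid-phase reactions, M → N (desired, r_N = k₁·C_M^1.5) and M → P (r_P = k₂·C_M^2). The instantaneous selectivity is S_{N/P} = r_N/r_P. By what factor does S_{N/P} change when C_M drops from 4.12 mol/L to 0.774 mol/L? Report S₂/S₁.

S_{N/P} = (k₁/k₂)·C_M^-0.5, so S₂/S₁ = (C_{M,2}/C_{M,1})^-0.5.
= (0.774/4.12)^(-0.5) = (0.1879)^(-0.5) = 2.31.
Selectivity toward N rises as C_M falls — low-concentration operation is favoured.

2.31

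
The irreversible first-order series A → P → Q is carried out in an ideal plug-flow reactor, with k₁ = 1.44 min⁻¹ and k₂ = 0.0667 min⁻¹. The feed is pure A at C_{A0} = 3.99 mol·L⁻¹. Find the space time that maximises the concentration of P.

The intermediate peaks when r₁ = r₂, i.e. k₁e^(−k₁τ) = k₂e^(−k₂τ), giving τ_opt = ln(k₂/k₁)/(k₂−k₁).
= ln(0.0667/1.44)/(0.0667−1.44) = ln(0.04632)/-1.373 = -3.072/-1.373 = 2.24 min.

2.24 min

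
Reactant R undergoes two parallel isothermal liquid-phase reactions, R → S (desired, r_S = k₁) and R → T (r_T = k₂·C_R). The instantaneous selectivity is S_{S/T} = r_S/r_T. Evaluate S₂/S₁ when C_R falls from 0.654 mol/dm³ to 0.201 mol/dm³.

3.25

S_{S/T} = (k₁/k₂)·C_R⁻¹, so S₂/S₁ = (C_{R,2}/C_{R,1})⁻¹.
= 0.654/0.201 = 3.25.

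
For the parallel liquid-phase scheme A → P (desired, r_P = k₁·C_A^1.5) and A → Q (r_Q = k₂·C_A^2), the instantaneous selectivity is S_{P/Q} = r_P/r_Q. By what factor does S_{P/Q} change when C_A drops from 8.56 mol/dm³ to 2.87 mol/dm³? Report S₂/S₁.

S_{P/Q} = (k₁/k₂)·C_A^-0.5, so S₂/S₁ = (C_{A,2}/C_{A,1})^-0.5.
= (2.87/8.56)^(-0.5) = (0.3353)^(-0.5) = 1.73.
Selectivity toward P rises as C_A falls — low-concentration operation is favoured.

1.73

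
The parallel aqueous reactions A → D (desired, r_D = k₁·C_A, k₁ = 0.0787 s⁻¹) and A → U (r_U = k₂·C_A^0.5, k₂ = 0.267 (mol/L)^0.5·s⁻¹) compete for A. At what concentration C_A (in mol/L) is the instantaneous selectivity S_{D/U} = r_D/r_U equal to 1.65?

S_{D/U} = (k₁/k₂)·C_A^0.5 ⇒ C_A = (S·k₂/k₁)^(2).
= (1.65×0.267/0.0787)^(2) = (5.598)^(2) = 31.3 mol/L.

31.3 mol/L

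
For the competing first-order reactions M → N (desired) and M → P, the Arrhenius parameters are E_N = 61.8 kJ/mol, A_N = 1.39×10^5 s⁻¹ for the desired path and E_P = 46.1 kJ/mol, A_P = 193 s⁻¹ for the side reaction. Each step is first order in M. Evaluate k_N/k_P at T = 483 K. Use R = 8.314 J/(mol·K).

14.4

With equal orders, S_{N/P} = k_N/k_P = (A_N/A_P)·exp[(E_P−E_N)/(RT)].
(E_P−E_N)/(RT) = (46.1−61.8)×10³/(8.314×483) = -15700/4016 = -3.910.
k_N/k_P = (1.39×10^5/193)·exp(-3.910) = 720.2 × 0.02005 = 14.4.
Since E_N > E_P, raising the temperature improves selectivity toward N.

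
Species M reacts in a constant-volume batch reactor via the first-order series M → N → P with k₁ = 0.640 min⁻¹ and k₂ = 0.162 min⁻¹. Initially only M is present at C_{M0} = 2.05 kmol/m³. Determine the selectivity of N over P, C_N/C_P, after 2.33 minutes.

For first-order series with pure M initially, C_N(t) = k₁C_{M0}/(k₂−k₁)·(e^(−k₁t) − e^(−k₂t)).
e^(−k₁t) = e^(−0.640×2.33) = e^(−1.491) = 0.2251; e^(−k₂t) = e^(−0.3775) = 0.6856.
C_N = 0.640×2.05/(0.162−0.640) × (0.2251−0.6856) = (-2.745)×(-0.4605) = 1.264 kmol/m³.
C_M = C_{M0}e^(−k₁t) = 0.4615 kmol/m³, so C_P = C_{M0}−C_M−C_N = 0.3246 kmol/m³; C_N/C_P = 3.89.

3.89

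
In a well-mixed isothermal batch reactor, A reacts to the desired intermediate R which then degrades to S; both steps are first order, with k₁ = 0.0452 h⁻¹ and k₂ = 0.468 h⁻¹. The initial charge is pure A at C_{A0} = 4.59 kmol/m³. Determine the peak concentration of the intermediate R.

Evaluating C_R at t_opt = ln(k₂/k₁)/(k₂−k₁) gives C_{R,max}/C_{A0} = (k₁/k₂)^[k₂/(k₂−k₁)].
= (0.0452/0.468)^(0.468/(0.468−0.0452)) = (0.09658)^(1.107) = 0.07523.
C_{R,max} = 0.07523×4.59 = 0.345 kmol/m³.

0.345 kmol/m³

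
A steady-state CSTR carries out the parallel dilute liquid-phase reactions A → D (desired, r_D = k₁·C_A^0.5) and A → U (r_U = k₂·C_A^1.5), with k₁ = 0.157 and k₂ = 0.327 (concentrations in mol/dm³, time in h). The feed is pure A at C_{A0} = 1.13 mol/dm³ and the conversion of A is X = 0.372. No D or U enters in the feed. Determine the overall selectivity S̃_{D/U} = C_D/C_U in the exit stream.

Exit C_A = C_{A0}(1−X) = 1.13×0.628 = 0.7096 mol/dm³.
A CSTR operates uniformly at the exit composition, giving r_D = 0.1323 and r_U = 0.1955 (each k·C_A^n at C_A = 0.7096).
Overall selectivity = C_D/C_U = r_Dτ/(r_Uτ) = r_D/r_U = 0.677.

0.677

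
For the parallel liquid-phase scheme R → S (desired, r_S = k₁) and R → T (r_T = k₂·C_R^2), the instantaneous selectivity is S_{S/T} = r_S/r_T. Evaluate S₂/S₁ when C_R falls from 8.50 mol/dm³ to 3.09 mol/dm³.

S_{S/T} = (k₁/k₂)·C_R^-2, so S₂/S₁ = (C_{R,2}/C_{R,1})^-2.
= (3.09/8.50)^(-2) = (0.3635)^(-2) = 7.57.

7.57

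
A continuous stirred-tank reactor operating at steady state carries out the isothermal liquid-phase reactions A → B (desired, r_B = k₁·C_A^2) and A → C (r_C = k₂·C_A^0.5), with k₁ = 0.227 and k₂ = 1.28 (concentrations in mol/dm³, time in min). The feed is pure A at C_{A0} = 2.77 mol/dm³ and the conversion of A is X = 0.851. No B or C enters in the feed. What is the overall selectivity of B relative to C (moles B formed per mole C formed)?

Exit C_A = C_{A0}(1−X) = 2.77×0.149 = 0.4127 mol/dm³.
A CSTR operates uniformly at the exit composition, giving r_B = 0.03867 and r_C = 0.8223 (each k·C_A^n at C_A = 0.4127).
Overall selectivity = C_B/C_C = r_Bτ/(r_Cτ) = r_B/r_C = 0.0470.

0.0470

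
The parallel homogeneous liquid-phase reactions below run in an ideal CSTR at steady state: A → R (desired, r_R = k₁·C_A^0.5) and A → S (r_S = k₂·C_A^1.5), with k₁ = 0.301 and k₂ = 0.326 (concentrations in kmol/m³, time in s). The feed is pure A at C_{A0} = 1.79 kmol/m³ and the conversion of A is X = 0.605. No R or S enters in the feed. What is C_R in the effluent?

Exit C_A = C_{A0}(1−X) = 1.79×0.395 = 0.7071 kmol/m³.
A CSTR operates uniformly at the exit composition, giving r_R = 0.2531 and r_S = 0.1938 (each k·C_A^n at C_A = 0.7071).
Fraction of consumed A going to R: r_R/(r_R+r_S) = 0.5663.
C_R = 0.5663·C_{A0}·X = 0.5663×1.79×0.605 = 0.613 kmol/m³.

0.613 kmol/m³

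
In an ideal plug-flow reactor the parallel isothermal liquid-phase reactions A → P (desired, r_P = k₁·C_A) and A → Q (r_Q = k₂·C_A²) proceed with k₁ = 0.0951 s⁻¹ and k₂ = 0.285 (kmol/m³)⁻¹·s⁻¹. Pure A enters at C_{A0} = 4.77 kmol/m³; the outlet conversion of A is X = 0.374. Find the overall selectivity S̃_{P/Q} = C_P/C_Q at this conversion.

0.0875

C_A = C_{A0}(1−X) = 2.986 kmol/m³.
Along a PFR/batch, dC_P/dC_A = −r_P/(r_P+r_Q) = −k₁/(k₁+k₂·C_A).
Integrating from C_{A0} to C_A: C_P = (0.0951/0.285)·ln[(0.0951+0.285·4.77)/(0.0951+0.285·2.99)] = 0.3337·ln(1.455/0.9461) = 0.1435 kmol/m³.
C_Q = (C_{A0}−C_A)−C_P = 1.640 kmol/m³; S̃_{P/Q} = 0.1435/1.640 = 0.0875.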